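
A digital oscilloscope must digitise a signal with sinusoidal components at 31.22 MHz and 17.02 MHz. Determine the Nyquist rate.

Highest-frequency component: 31.22 MHz.
Nyquist rate = 2 × 31.22 MHz = 62.44 MHz.

62.44 MHz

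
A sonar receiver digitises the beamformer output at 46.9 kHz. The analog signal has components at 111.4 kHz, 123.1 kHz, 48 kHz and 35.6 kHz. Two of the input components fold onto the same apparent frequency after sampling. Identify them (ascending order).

fs/2 = 23.45 kHz.
111.4 kHz mod fs = 17.6 kHz.
17.6 kHz ≤ fs/2 = 23.45 kHz, appears at 17.6 kHz.
123.1 kHz mod fs = 29.3 kHz.
29.3 kHz > fs/2 = 23.45 kHz, folds to fs − 29.3 kHz = 17.6 kHz.
48 kHz mod fs = 1.1 kHz.
1.1 kHz ≤ fs/2 = 23.45 kHz, appears at 1.1 kHz.
35.6 kHz > fs/2 = 23.45 kHz, folds to fs − 35.6 kHz = 11.3 kHz.
111.4 kHz and 123.1 kHz both map to 17.6 kHz.

111.4 kHz, 123.1 kHz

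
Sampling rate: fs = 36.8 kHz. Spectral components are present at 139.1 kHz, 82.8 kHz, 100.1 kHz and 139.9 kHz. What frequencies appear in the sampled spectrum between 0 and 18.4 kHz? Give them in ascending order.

fs/2 = 18.4 kHz.
139.1 kHz mod fs = 28.7 kHz.
28.7 kHz > fs/2 = 18.4 kHz, folds to fs − 28.7 kHz = 8.1 kHz.
82.8 kHz mod fs = 9.2 kHz.
9.2 kHz ≤ fs/2 = 18.4 kHz, appears at 9.2 kHz.
100.1 kHz mod fs = 26.5 kHz.
26.5 kHz > fs/2 = 18.4 kHz, folds to fs − 26.5 kHz = 10.3 kHz.
139.9 kHz mod fs = 29.5 kHz.
29.5 kHz > fs/2 = 18.4 kHz, folds to fs − 29.5 kHz = 7.3 kHz.
Distinct values: {7.3 kHz, 8.1 kHz, 9.2 kHz, 10.3 kHz}.

7.3 kHz, 8.1 kHz, 9.2 kHz, 10.3 kHz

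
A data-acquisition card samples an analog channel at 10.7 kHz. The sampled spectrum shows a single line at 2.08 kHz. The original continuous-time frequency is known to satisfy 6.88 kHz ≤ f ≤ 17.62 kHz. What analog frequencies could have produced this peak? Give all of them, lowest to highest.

Frequencies that alias to 2.08 kHz are k·fs ± 2.08 kHz for integer k ≥ 0.
k=0: 2.08 kHz.
k=1: 8.62 kHz, 12.78 kHz.
k=2: 19.32 kHz, 23.48 kHz.
Within [6.88 kHz, 17.62 kHz]: 8.62 kHz, 12.78 kHz.

8.62 kHz, 12.78 kHz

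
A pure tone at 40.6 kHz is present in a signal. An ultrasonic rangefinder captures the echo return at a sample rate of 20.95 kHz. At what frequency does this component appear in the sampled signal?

40.6 kHz mod fs = 19.65 kHz.
19.65 kHz > fs/2 = 10.475 kHz, folds to fs − 19.65 kHz = 1.3 kHz.

1.3 kHz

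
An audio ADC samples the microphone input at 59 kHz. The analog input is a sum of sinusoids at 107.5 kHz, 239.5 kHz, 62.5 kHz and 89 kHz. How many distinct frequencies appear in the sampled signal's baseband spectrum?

3

fs/2 = 29.5 kHz.
107.5 kHz mod fs = 48.5 kHz.
48.5 kHz > fs/2 = 29.5 kHz, folds to fs − 48.5 kHz = 10.5 kHz.
239.5 kHz mod fs = 3.5 kHz.
3.5 kHz ≤ fs/2 = 29.5 kHz, appears at 3.5 kHz.
62.5 kHz mod fs = 3.5 kHz.
3.5 kHz ≤ fs/2 = 29.5 kHz, appears at 3.5 kHz.
89 kHz mod fs = 30 kHz.
30 kHz > fs/2 = 29.5 kHz, folds to fs − 30 kHz = 29 kHz.
Distinct values: {3.5 kHz, 10.5 kHz, 29 kHz} → 3.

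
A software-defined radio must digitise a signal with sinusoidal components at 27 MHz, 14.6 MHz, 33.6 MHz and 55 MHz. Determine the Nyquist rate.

Highest-frequency component: 55 MHz.
Nyquist rate = 2 × 55 MHz = 110 MHz.

110 MHz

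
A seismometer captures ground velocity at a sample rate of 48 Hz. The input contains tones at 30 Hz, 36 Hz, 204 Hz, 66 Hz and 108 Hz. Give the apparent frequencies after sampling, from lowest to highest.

12 Hz, 18 Hz

fs/2 = 24 Hz.
30 Hz > fs/2 = 24 Hz, folds to fs − 30 Hz = 18 Hz.
36 Hz > fs/2 = 24 Hz, folds to fs − 36 Hz = 12 Hz.
204 Hz mod fs = 12 Hz.
12 Hz ≤ fs/2 = 24 Hz, appears at 12 Hz.
66 Hz mod fs = 18 Hz.
18 Hz ≤ fs/2 = 24 Hz, appears at 18 Hz.
108 Hz mod fs = 12 Hz.
12 Hz ≤ fs/2 = 24 Hz, appears at 12 Hz.
Distinct values: {12 Hz, 18 Hz}.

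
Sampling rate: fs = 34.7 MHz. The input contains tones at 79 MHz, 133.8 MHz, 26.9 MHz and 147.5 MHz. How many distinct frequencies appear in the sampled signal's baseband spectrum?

4

fs/2 = 17.35 MHz.
79 MHz mod fs = 9.6 MHz.
9.6 MHz ≤ fs/2 = 17.35 MHz, appears at 9.6 MHz.
133.8 MHz mod fs = 29.7 MHz.
29.7 MHz > fs/2 = 17.35 MHz, folds to fs − 29.7 MHz = 5 MHz.
26.9 MHz > fs/2 = 17.35 MHz, folds to fs − 26.9 MHz = 7.8 MHz.
147.5 MHz mod fs = 8.7 MHz.
8.7 MHz ≤ fs/2 = 17.35 MHz, appears at 8.7 MHz.
Distinct values: {5 MHz, 7.8 MHz, 8.7 MHz, 9.6 MHz} → 4.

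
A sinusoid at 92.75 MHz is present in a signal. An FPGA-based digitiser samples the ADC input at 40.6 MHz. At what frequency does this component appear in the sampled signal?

92.75 MHz mod fs = 11.55 MHz.
11.55 MHz ≤ fs/2 = 20.3 MHz, appears at 11.55 MHz.

11.55 MHz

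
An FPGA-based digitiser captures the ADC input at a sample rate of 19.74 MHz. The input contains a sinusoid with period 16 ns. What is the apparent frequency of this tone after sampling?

T = 16 ns → f = 1/T = 62.5 MHz.
62.5 MHz mod fs = 3.28 MHz.
3.28 MHz ≤ fs/2 = 9.87 MHz, appears at 3.28 MHz.

3.28 MHz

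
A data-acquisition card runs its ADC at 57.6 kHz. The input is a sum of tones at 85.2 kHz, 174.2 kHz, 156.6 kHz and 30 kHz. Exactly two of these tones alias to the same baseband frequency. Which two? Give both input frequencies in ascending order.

fs/2 = 28.8 kHz.
85.2 kHz mod fs = 27.6 kHz.
27.6 kHz ≤ fs/2 = 28.8 kHz, appears at 27.6 kHz.
174.2 kHz mod fs = 1.4 kHz.
1.4 kHz ≤ fs/2 = 28.8 kHz, appears at 1.4 kHz.
156.6 kHz mod fs = 41.4 kHz.
41.4 kHz > fs/2 = 28.8 kHz, folds to fs − 41.4 kHz = 16.2 kHz.
30 kHz > fs/2 = 28.8 kHz, folds to fs − 30 kHz = 27.6 kHz.
30 kHz and 85.2 kHz both map to 27.6 kHz.

30 kHz, 85.2 kHz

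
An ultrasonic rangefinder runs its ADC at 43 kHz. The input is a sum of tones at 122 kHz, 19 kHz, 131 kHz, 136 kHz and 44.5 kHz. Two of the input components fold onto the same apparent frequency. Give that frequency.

7 kHz

fs/2 = 21.5 kHz.
122 kHz mod fs = 36 kHz.
36 kHz > fs/2 = 21.5 kHz, folds to fs − 36 kHz = 7 kHz.
19 kHz ≤ fs/2 = 21.5 kHz, passes unchanged.
131 kHz mod fs = 2 kHz.
2 kHz ≤ fs/2 = 21.5 kHz, appears at 2 kHz.
136 kHz mod fs = 7 kHz.
7 kHz ≤ fs/2 = 21.5 kHz, appears at 7 kHz.
44.5 kHz mod fs = 1.5 kHz.
1.5 kHz ≤ fs/2 = 21.5 kHz, appears at 1.5 kHz.
122 kHz and 136 kHz both map to 7 kHz.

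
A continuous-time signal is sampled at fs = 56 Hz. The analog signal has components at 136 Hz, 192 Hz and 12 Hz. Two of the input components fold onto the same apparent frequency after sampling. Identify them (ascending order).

136 Hz, 192 Hz

fs/2 = 28 Hz.
136 Hz mod fs = 24 Hz.
24 Hz ≤ fs/2 = 28 Hz, appears at 24 Hz.
192 Hz mod fs = 24 Hz.
24 Hz ≤ fs/2 = 28 Hz, appears at 24 Hz.
12 Hz ≤ fs/2 = 28 Hz, passes unchanged.
136 Hz and 192 Hz both map to 24 Hz.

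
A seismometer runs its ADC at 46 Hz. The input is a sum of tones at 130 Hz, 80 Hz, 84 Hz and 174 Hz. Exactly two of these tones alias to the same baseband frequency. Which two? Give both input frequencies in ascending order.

fs/2 = 23 Hz.
130 Hz mod fs = 38 Hz.
38 Hz > fs/2 = 23 Hz, folds to fs − 38 Hz = 8 Hz.
80 Hz mod fs = 34 Hz.
34 Hz > fs/2 = 23 Hz, folds to fs − 34 Hz = 12 Hz.
84 Hz mod fs = 38 Hz.
38 Hz > fs/2 = 23 Hz, folds to fs − 38 Hz = 8 Hz.
174 Hz mod fs = 36 Hz.
36 Hz > fs/2 = 23 Hz, folds to fs − 36 Hz = 10 Hz.
84 Hz and 130 Hz both map to 8 Hz.

84 Hz, 130 Hz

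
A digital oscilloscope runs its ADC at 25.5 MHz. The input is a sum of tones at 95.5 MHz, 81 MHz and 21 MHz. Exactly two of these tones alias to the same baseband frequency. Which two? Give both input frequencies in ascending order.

21 MHz, 81 MHz

fs/2 = 12.75 MHz.
95.5 MHz mod fs = 19 MHz.
19 MHz > fs/2 = 12.75 MHz, folds to fs − 19 MHz = 6.5 MHz.
81 MHz mod fs = 4.5 MHz.
4.5 MHz ≤ fs/2 = 12.75 MHz, appears at 4.5 MHz.
21 MHz > fs/2 = 12.75 MHz, folds to fs − 21 MHz = 4.5 MHz.
21 MHz and 81 MHz both map to 4.5 MHz.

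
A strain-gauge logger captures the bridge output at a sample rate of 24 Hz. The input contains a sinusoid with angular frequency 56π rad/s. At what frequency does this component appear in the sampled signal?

4 Hz

ω = 56π rad/s → f = ω/(2π) = 28 Hz.
28 Hz mod fs = 4 Hz.
4 Hz ≤ fs/2 = 12 Hz, appears at 4 Hz.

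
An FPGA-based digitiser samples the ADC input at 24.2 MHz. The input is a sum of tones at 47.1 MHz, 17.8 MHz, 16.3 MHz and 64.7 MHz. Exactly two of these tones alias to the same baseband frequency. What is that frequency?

fs/2 = 12.1 MHz.
47.1 MHz mod fs = 22.9 MHz.
22.9 MHz > fs/2 = 12.1 MHz, folds to fs − 22.9 MHz = 1.3 MHz.
17.8 MHz > fs/2 = 12.1 MHz, folds to fs − 17.8 MHz = 6.4 MHz.
16.3 MHz > fs/2 = 12.1 MHz, folds to fs − 16.3 MHz = 7.9 MHz.
64.7 MHz mod fs = 16.3 MHz.
16.3 MHz > fs/2 = 12.1 MHz, folds to fs − 16.3 MHz = 7.9 MHz.
16.3 MHz and 64.7 MHz both map to 7.9 MHz.

7.9 MHz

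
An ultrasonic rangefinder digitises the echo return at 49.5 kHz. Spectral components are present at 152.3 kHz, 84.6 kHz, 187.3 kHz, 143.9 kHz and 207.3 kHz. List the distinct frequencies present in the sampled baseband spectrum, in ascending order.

fs/2 = 24.75 kHz.
152.3 kHz mod fs = 3.8 kHz.
3.8 kHz ≤ fs/2 = 24.75 kHz, appears at 3.8 kHz.
84.6 kHz mod fs = 35.1 kHz.
35.1 kHz > fs/2 = 24.75 kHz, folds to fs − 35.1 kHz = 14.4 kHz.
187.3 kHz mod fs = 38.8 kHz.
38.8 kHz > fs/2 = 24.75 kHz, folds to fs − 38.8 kHz = 10.7 kHz.
143.9 kHz mod fs = 44.9 kHz.
44.9 kHz > fs/2 = 24.75 kHz, folds to fs − 44.9 kHz = 4.6 kHz.
207.3 kHz mod fs = 9.3 kHz.
9.3 kHz ≤ fs/2 = 24.75 kHz, appears at 9.3 kHz.
Distinct values: {3.8 kHz, 4.6 kHz, 9.3 kHz, 10.7 kHz, 14.4 kHz}.

3.8 kHz, 4.6 kHz, 9.3 kHz, 10.7 kHz, 14.4 kHz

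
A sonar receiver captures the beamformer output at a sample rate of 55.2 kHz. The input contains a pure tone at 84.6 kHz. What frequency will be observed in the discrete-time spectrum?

84.6 kHz mod fs = 29.4 kHz.
29.4 kHz > fs/2 = 27.6 kHz, folds to fs − 29.4 kHz = 25.8 kHz.

25.8 kHz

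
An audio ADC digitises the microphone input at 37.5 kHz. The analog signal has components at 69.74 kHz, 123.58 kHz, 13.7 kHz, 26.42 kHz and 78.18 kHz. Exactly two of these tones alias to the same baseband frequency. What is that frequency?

fs/2 = 18.75 kHz.
69.74 kHz mod fs = 32.24 kHz.
32.24 kHz > fs/2 = 18.75 kHz, folds to fs − 32.24 kHz = 5.26 kHz.
123.58 kHz mod fs = 11.08 kHz.
11.08 kHz ≤ fs/2 = 18.75 kHz, appears at 11.08 kHz.
13.7 kHz ≤ fs/2 = 18.75 kHz, passes unchanged.
26.42 kHz > fs/2 = 18.75 kHz, folds to fs − 26.42 kHz = 11.08 kHz.
78.18 kHz mod fs = 3.18 kHz.
3.18 kHz ≤ fs/2 = 18.75 kHz, appears at 3.18 kHz.
26.42 kHz and 123.58 kHz both map to 11.08 kHz.

11.08 kHz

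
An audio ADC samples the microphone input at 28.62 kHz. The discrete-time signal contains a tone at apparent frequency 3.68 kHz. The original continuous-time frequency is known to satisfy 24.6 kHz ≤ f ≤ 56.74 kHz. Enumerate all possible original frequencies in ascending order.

24.94 kHz, 32.3 kHz, 53.56 kHz

Frequencies that alias to 3.68 kHz are k·fs ± 3.68 kHz for integer k ≥ 0.
k=0: 3.68 kHz.
k=1: 24.94 kHz, 32.3 kHz.
k=2: 53.56 kHz, 60.92 kHz.
k=3: 82.18 kHz, 89.54 kHz.
Within [24.6 kHz, 56.74 kHz]: 24.94 kHz, 32.3 kHz, 53.56 kHz.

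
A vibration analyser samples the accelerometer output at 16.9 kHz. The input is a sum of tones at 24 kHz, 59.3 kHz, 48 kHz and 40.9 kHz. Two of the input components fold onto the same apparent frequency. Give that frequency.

fs/2 = 8.45 kHz.
24 kHz mod fs = 7.1 kHz.
7.1 kHz ≤ fs/2 = 8.45 kHz, appears at 7.1 kHz.
59.3 kHz mod fs = 8.6 kHz.
8.6 kHz > fs/2 = 8.45 kHz, folds to fs − 8.6 kHz = 8.3 kHz.
48 kHz mod fs = 14.2 kHz.
14.2 kHz > fs/2 = 8.45 kHz, folds to fs − 14.2 kHz = 2.7 kHz.
40.9 kHz mod fs = 7.1 kHz.
7.1 kHz ≤ fs/2 = 8.45 kHz, appears at 7.1 kHz.
24 kHz and 40.9 kHz both map to 7.1 kHz.

7.1 kHz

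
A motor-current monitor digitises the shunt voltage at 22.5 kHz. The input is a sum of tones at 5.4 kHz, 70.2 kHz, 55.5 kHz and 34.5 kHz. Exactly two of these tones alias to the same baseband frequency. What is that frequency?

fs/2 = 11.25 kHz.
5.4 kHz ≤ fs/2 = 11.25 kHz, passes unchanged.
70.2 kHz mod fs = 2.7 kHz.
2.7 kHz ≤ fs/2 = 11.25 kHz, appears at 2.7 kHz.
55.5 kHz mod fs = 10.5 kHz.
10.5 kHz ≤ fs/2 = 11.25 kHz, appears at 10.5 kHz.
34.5 kHz mod fs = 12 kHz.
12 kHz > fs/2 = 11.25 kHz, folds to fs − 12 kHz = 10.5 kHz.
34.5 kHz and 55.5 kHz both map to 10.5 kHz.

10.5 kHz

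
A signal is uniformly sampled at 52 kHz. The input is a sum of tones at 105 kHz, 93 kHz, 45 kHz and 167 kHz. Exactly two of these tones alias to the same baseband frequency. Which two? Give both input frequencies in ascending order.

93 kHz, 167 kHz

fs/2 = 26 kHz.
105 kHz mod fs = 1 kHz.
1 kHz ≤ fs/2 = 26 kHz, appears at 1 kHz.
93 kHz mod fs = 41 kHz.
41 kHz > fs/2 = 26 kHz, folds to fs − 41 kHz = 11 kHz.
45 kHz > fs/2 = 26 kHz, folds to fs − 45 kHz = 7 kHz.
167 kHz mod fs = 11 kHz.
11 kHz ≤ fs/2 = 26 kHz, appears at 11 kHz.
93 kHz and 167 kHz both map to 11 kHz.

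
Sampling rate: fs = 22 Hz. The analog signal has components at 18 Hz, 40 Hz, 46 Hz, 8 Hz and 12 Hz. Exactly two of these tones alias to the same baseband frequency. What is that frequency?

4 Hz

fs/2 = 11 Hz.
18 Hz > fs/2 = 11 Hz, folds to fs − 18 Hz = 4 Hz.
40 Hz mod fs = 18 Hz.
18 Hz > fs/2 = 11 Hz, folds to fs − 18 Hz = 4 Hz.
46 Hz mod fs = 2 Hz.
2 Hz ≤ fs/2 = 11 Hz, appears at 2 Hz.
8 Hz ≤ fs/2 = 11 Hz, passes unchanged.
12 Hz > fs/2 = 11 Hz, folds to fs − 12 Hz = 10 Hz.
18 Hz and 40 Hz both map to 4 Hz.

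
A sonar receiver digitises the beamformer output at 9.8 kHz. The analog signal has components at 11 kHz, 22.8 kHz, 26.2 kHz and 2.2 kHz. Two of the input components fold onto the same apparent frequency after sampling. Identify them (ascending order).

fs/2 = 4.9 kHz.
11 kHz mod fs = 1.2 kHz.
1.2 kHz ≤ fs/2 = 4.9 kHz, appears at 1.2 kHz.
22.8 kHz mod fs = 3.2 kHz.
3.2 kHz ≤ fs/2 = 4.9 kHz, appears at 3.2 kHz.
26.2 kHz mod fs = 6.6 kHz.
6.6 kHz > fs/2 = 4.9 kHz, folds to fs − 6.6 kHz = 3.2 kHz.
2.2 kHz ≤ fs/2 = 4.9 kHz, passes unchanged.
22.8 kHz and 26.2 kHz both map to 3.2 kHz.

22.8 kHz, 26.2 kHz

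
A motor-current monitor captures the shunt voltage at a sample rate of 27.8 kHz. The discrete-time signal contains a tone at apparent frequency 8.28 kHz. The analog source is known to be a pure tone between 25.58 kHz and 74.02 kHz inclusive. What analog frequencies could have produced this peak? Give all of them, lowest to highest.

Frequencies that alias to 8.28 kHz are k·fs ± 8.28 kHz for integer k ≥ 0.
k=0: 8.28 kHz.
k=1: 19.52 kHz, 36.08 kHz.
k=2: 47.32 kHz, 63.88 kHz.
k=3: 75.12 kHz, 91.68 kHz.
Within [25.58 kHz, 74.02 kHz]: 36.08 kHz, 47.32 kHz, 63.88 kHz.

36.08 kHz, 47.32 kHz, 63.88 kHz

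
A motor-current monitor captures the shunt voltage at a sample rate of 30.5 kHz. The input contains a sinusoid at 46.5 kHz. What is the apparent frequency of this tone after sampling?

14.5 kHz

46.5 kHz mod fs = 16 kHz.
16 kHz > fs/2 = 15.25 kHz, folds to fs − 16 kHz = 14.5 kHz.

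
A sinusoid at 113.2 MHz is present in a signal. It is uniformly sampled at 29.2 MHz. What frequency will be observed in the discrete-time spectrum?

113.2 MHz mod fs = 25.6 MHz.
25.6 MHz > fs/2 = 14.6 MHz, folds to fs − 25.6 MHz = 3.6 MHz.

3.6 MHz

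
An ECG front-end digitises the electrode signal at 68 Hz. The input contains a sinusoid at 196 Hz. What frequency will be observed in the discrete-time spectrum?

8 Hz

196 Hz mod fs = 60 Hz.
60 Hz > fs/2 = 34 Hz, folds to fs − 60 Hz = 8 Hz.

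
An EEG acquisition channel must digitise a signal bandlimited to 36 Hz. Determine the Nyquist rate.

Nyquist rate = 2 × 36 Hz = 72 Hz.

72 Hz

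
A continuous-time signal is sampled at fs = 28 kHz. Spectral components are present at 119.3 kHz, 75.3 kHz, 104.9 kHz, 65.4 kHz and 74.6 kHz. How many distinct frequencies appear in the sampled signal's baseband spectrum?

4

fs/2 = 14 kHz.
119.3 kHz mod fs = 7.3 kHz.
7.3 kHz ≤ fs/2 = 14 kHz, appears at 7.3 kHz.
75.3 kHz mod fs = 19.3 kHz.
19.3 kHz > fs/2 = 14 kHz, folds to fs − 19.3 kHz = 8.7 kHz.
104.9 kHz mod fs = 20.9 kHz.
20.9 kHz > fs/2 = 14 kHz, folds to fs − 20.9 kHz = 7.1 kHz.
65.4 kHz mod fs = 9.4 kHz.
9.4 kHz ≤ fs/2 = 14 kHz, appears at 9.4 kHz.
74.6 kHz mod fs = 18.6 kHz.
18.6 kHz > fs/2 = 14 kHz, folds to fs − 18.6 kHz = 9.4 kHz.
Distinct values: {7.1 kHz, 7.3 kHz, 8.7 kHz, 9.4 kHz} → 4.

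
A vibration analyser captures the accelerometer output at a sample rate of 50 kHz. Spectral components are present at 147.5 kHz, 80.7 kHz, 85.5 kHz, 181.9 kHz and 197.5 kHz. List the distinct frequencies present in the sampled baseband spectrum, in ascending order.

fs/2 = 25 kHz.
147.5 kHz mod fs = 47.5 kHz.
47.5 kHz > fs/2 = 25 kHz, folds to fs − 47.5 kHz = 2.5 kHz.
80.7 kHz mod fs = 30.7 kHz.
30.7 kHz > fs/2 = 25 kHz, folds to fs − 30.7 kHz = 19.3 kHz.
85.5 kHz mod fs = 35.5 kHz.
35.5 kHz > fs/2 = 25 kHz, folds to fs − 35.5 kHz = 14.5 kHz.
181.9 kHz mod fs = 31.9 kHz.
31.9 kHz > fs/2 = 25 kHz, folds to fs − 31.9 kHz = 18.1 kHz.
197.5 kHz mod fs = 47.5 kHz.
47.5 kHz > fs/2 = 25 kHz, folds to fs − 47.5 kHz = 2.5 kHz.
Distinct values: {2.5 kHz, 14.5 kHz, 18.1 kHz, 19.3 kHz}.

2.5 kHz, 14.5 kHz, 18.1 kHz, 19.3 kHz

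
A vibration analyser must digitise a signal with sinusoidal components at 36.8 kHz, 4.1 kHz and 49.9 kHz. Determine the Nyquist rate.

99.8 kHz

Highest-frequency component: 49.9 kHz.
Nyquist rate = 2 × 49.9 kHz = 99.8 kHz.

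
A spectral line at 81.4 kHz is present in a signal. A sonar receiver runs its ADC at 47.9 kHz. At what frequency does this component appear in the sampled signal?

81.4 kHz mod fs = 33.5 kHz.
33.5 kHz > fs/2 = 23.95 kHz, folds to fs − 33.5 kHz = 14.4 kHz.

14.4 kHz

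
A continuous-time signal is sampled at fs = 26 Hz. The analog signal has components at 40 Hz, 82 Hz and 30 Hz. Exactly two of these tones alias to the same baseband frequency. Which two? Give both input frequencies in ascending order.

30 Hz, 82 Hz

fs/2 = 13 Hz.
40 Hz mod fs = 14 Hz.
14 Hz > fs/2 = 13 Hz, folds to fs − 14 Hz = 12 Hz.
82 Hz mod fs = 4 Hz.
4 Hz ≤ fs/2 = 13 Hz, appears at 4 Hz.
30 Hz mod fs = 4 Hz.
4 Hz ≤ fs/2 = 13 Hz, appears at 4 Hz.
30 Hz and 82 Hz both map to 4 Hz.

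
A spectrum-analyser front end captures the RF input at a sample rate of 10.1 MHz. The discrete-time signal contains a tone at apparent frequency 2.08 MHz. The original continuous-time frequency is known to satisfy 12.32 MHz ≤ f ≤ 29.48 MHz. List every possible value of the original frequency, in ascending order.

18.12 MHz, 22.28 MHz, 28.22 MHz

Frequencies that alias to 2.08 MHz are k·fs ± 2.08 MHz for integer k ≥ 0.
k=0: 2.08 MHz.
k=1: 8.02 MHz, 12.18 MHz.
k=2: 18.12 MHz, 22.28 MHz.
k=3: 28.22 MHz, 32.38 MHz.
k=4: 38.32 MHz, 42.48 MHz.
Within [12.32 MHz, 29.48 MHz]: 18.12 MHz, 22.28 MHz, 28.22 MHz.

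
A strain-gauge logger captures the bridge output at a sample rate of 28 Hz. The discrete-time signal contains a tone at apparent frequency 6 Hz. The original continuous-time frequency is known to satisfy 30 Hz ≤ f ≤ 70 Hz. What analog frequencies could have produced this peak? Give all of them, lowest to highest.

34 Hz, 50 Hz, 62 Hz

Frequencies that alias to 6 Hz are k·fs ± 6 Hz for integer k ≥ 0.
k=0: 6 Hz.
k=1: 22 Hz, 34 Hz.
k=2: 50 Hz, 62 Hz.
k=3: 78 Hz, 90 Hz.
Within [30 Hz, 70 Hz]: 34 Hz, 50 Hz, 62 Hz.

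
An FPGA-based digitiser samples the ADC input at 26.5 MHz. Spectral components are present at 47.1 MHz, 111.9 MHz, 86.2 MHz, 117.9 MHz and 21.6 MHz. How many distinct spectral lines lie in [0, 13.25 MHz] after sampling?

4

fs/2 = 13.25 MHz.
47.1 MHz mod fs = 20.6 MHz.
20.6 MHz > fs/2 = 13.25 MHz, folds to fs − 20.6 MHz = 5.9 MHz.
111.9 MHz mod fs = 5.9 MHz.
5.9 MHz ≤ fs/2 = 13.25 MHz, appears at 5.9 MHz.
86.2 MHz mod fs = 6.7 MHz.
6.7 MHz ≤ fs/2 = 13.25 MHz, appears at 6.7 MHz.
117.9 MHz mod fs = 11.9 MHz.
11.9 MHz ≤ fs/2 = 13.25 MHz, appears at 11.9 MHz.
21.6 MHz > fs/2 = 13.25 MHz, folds to fs − 21.6 MHz = 4.9 MHz.
Distinct values: {4.9 MHz, 5.9 MHz, 6.7 MHz, 11.9 MHz} → 4.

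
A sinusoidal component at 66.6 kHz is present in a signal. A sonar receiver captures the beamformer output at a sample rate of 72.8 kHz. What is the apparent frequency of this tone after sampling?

66.6 kHz > fs/2 = 36.4 kHz, folds to fs − 66.6 kHz = 6.2 kHz.

6.2 kHz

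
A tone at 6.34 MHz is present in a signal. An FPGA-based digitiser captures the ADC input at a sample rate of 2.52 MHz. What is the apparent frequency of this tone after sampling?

6.34 MHz mod fs = 1.3 MHz.
1.3 MHz > fs/2 = 1.26 MHz, folds to fs − 1.3 MHz = 1.22 MHz.

1.22 MHz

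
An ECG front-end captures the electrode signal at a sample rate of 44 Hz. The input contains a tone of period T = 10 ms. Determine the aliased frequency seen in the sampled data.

12 Hz

T = 10 ms → f = 1/T = 100 Hz.
100 Hz mod fs = 12 Hz.
12 Hz ≤ fs/2 = 22 Hz, appears at 12 Hz.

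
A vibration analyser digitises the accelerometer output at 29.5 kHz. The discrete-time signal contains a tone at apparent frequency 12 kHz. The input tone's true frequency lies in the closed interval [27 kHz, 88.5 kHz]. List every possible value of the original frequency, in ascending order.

Frequencies that alias to 12 kHz are k·fs ± 12 kHz for integer k ≥ 0.
k=0: 12 kHz.
k=1: 17.5 kHz, 41.5 kHz.
k=2: 47 kHz, 71 kHz.
k=3: 76.5 kHz, 100.5 kHz.
k=4: 106 kHz, 130 kHz.
Within [27 kHz, 88.5 kHz]: 41.5 kHz, 47 kHz, 71 kHz, 76.5 kHz.

41.5 kHz, 47 kHz, 71 kHz, 76.5 kHz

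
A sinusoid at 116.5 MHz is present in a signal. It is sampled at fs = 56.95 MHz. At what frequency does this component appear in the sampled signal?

2.6 MHz

116.5 MHz mod fs = 2.6 MHz.
2.6 MHz ≤ fs/2 = 28.475 MHz, appears at 2.6 MHz.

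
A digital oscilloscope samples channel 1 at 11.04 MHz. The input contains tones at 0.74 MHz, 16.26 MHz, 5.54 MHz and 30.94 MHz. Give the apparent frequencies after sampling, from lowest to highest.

fs/2 = 5.52 MHz.
0.74 MHz ≤ fs/2 = 5.52 MHz, passes unchanged.
16.26 MHz mod fs = 5.22 MHz.
5.22 MHz ≤ fs/2 = 5.52 MHz, appears at 5.22 MHz.
5.54 MHz > fs/2 = 5.52 MHz, folds to fs − 5.54 MHz = 5.5 MHz.
30.94 MHz mod fs = 8.86 MHz.
8.86 MHz > fs/2 = 5.52 MHz, folds to fs − 8.86 MHz = 2.18 MHz.
Distinct values: {0.74 MHz, 2.18 MHz, 5.22 MHz, 5.5 MHz}.

0.74 MHz, 2.18 MHz, 5.22 MHz, 5.5 MHz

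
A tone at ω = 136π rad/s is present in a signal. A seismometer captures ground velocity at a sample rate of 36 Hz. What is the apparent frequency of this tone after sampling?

4 Hz

ω = 136π rad/s → f = ω/(2π) = 68 Hz.
68 Hz mod fs = 32 Hz.
32 Hz > fs/2 = 18 Hz, folds to fs − 32 Hz = 4 Hz.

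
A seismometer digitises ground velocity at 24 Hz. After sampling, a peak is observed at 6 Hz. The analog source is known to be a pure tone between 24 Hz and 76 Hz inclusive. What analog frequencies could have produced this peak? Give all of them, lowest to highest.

30 Hz, 42 Hz, 54 Hz, 66 Hz

Frequencies that alias to 6 Hz are k·fs ± 6 Hz for integer k ≥ 0.
k=0: 6 Hz.
k=1: 18 Hz, 30 Hz.
k=2: 42 Hz, 54 Hz.
k=3: 66 Hz, 78 Hz.
k=4: 90 Hz, 102 Hz.
Within [24 Hz, 76 Hz]: 30 Hz, 42 Hz, 54 Hz, 66 Hz.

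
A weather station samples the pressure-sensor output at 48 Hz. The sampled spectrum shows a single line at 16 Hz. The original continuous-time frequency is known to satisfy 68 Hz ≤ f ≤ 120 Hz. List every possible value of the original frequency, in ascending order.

Frequencies that alias to 16 Hz are k·fs ± 16 Hz for integer k ≥ 0.
k=0: 16 Hz.
k=1: 32 Hz, 64 Hz.
k=2: 80 Hz, 112 Hz.
k=3: 128 Hz, 160 Hz.
Within [68 Hz, 120 Hz]: 80 Hz, 112 Hz.

80 Hz, 112 Hz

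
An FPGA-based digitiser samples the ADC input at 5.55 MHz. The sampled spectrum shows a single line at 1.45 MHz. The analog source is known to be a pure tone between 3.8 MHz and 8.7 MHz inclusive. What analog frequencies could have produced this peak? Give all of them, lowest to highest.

4.1 MHz, 7 MHz

Frequencies that alias to 1.45 MHz are k·fs ± 1.45 MHz for integer k ≥ 0.
k=0: 1.45 MHz.
k=1: 4.1 MHz, 7 MHz.
k=2: 9.65 MHz, 12.55 MHz.
Within [3.8 MHz, 8.7 MHz]: 4.1 MHz, 7 MHz.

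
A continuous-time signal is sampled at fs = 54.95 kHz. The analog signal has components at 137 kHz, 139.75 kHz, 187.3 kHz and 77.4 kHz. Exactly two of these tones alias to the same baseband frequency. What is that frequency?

22.45 kHz

fs/2 = 27.475 kHz.
137 kHz mod fs = 27.1 kHz.
27.1 kHz ≤ fs/2 = 27.475 kHz, appears at 27.1 kHz.
139.75 kHz mod fs = 29.85 kHz.
29.85 kHz > fs/2 = 27.475 kHz, folds to fs − 29.85 kHz = 25.1 kHz.
187.3 kHz mod fs = 22.45 kHz.
22.45 kHz ≤ fs/2 = 27.475 kHz, appears at 22.45 kHz.
77.4 kHz mod fs = 22.45 kHz.
22.45 kHz ≤ fs/2 = 27.475 kHz, appears at 22.45 kHz.
77.4 kHz and 187.3 kHz both map to 22.45 kHz.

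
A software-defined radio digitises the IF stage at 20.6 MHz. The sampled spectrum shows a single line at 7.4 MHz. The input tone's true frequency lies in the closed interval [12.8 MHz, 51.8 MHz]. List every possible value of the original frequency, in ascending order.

Frequencies that alias to 7.4 MHz are k·fs ± 7.4 MHz for integer k ≥ 0.
k=0: 7.4 MHz.
k=1: 13.2 MHz, 28 MHz.
k=2: 33.8 MHz, 48.6 MHz.
k=3: 54.4 MHz, 69.2 MHz.
Within [12.8 MHz, 51.8 MHz]: 13.2 MHz, 28 MHz, 33.8 MHz, 48.6 MHz.

13.2 MHz, 28 MHz, 33.8 MHz, 48.6 MHz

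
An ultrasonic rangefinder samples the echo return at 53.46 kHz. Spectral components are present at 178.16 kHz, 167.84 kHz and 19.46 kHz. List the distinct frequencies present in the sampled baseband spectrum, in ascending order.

fs/2 = 26.73 kHz.
178.16 kHz mod fs = 17.78 kHz.
17.78 kHz ≤ fs/2 = 26.73 kHz, appears at 17.78 kHz.
167.84 kHz mod fs = 7.46 kHz.
7.46 kHz ≤ fs/2 = 26.73 kHz, appears at 7.46 kHz.
19.46 kHz ≤ fs/2 = 26.73 kHz, passes unchanged.
Distinct values: {7.46 kHz, 17.78 kHz, 19.46 kHz}.

7.46 kHz, 17.78 kHz, 19.46 kHz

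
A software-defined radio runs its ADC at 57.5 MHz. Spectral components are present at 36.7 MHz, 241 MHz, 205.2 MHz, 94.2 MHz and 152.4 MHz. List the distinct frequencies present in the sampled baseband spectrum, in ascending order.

11 MHz, 20.1 MHz, 20.8 MHz, 24.8 MHz

fs/2 = 28.75 MHz.
36.7 MHz > fs/2 = 28.75 MHz, folds to fs − 36.7 MHz = 20.8 MHz.
241 MHz mod fs = 11 MHz.
11 MHz ≤ fs/2 = 28.75 MHz, appears at 11 MHz.
205.2 MHz mod fs = 32.7 MHz.
32.7 MHz > fs/2 = 28.75 MHz, folds to fs − 32.7 MHz = 24.8 MHz.
94.2 MHz mod fs = 36.7 MHz.
36.7 MHz > fs/2 = 28.75 MHz, folds to fs − 36.7 MHz = 20.8 MHz.
152.4 MHz mod fs = 37.4 MHz.
37.4 MHz > fs/2 = 28.75 MHz, folds to fs − 37.4 MHz = 20.1 MHz.
Distinct values: {11 MHz, 20.1 MHz, 20.8 MHz, 24.8 MHz}.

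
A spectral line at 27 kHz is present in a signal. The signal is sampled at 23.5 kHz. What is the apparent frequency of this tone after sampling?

27 kHz mod fs = 3.5 kHz.
3.5 kHz ≤ fs/2 = 11.75 kHz, appears at 3.5 kHz.

3.5 kHz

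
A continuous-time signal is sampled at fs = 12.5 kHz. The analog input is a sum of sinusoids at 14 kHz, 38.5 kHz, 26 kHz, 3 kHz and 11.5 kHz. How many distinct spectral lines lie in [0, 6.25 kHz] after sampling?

fs/2 = 6.25 kHz.
14 kHz mod fs = 1.5 kHz.
1.5 kHz ≤ fs/2 = 6.25 kHz, appears at 1.5 kHz.
38.5 kHz mod fs = 1 kHz.
1 kHz ≤ fs/2 = 6.25 kHz, appears at 1 kHz.
26 kHz mod fs = 1 kHz.
1 kHz ≤ fs/2 = 6.25 kHz, appears at 1 kHz.
3 kHz ≤ fs/2 = 6.25 kHz, passes unchanged.
11.5 kHz > fs/2 = 6.25 kHz, folds to fs − 11.5 kHz = 1 kHz.
Distinct values: {1 kHz, 1.5 kHz, 3 kHz} → 3.

3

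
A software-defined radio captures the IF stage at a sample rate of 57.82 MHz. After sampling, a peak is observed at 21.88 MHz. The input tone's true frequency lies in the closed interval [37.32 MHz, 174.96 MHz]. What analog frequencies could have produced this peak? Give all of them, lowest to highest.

79.7 MHz, 93.76 MHz, 137.52 MHz, 151.58 MHz

Frequencies that alias to 21.88 MHz are k·fs ± 21.88 MHz for integer k ≥ 0.
k=0: 21.88 MHz.
k=1: 35.94 MHz, 79.7 MHz.
k=2: 93.76 MHz, 137.52 MHz.
k=3: 151.58 MHz, 195.34 MHz.
k=4: 209.4 MHz, 253.16 MHz.
Within [37.32 MHz, 174.96 MHz]: 79.7 MHz, 93.76 MHz, 137.52 MHz, 151.58 MHz.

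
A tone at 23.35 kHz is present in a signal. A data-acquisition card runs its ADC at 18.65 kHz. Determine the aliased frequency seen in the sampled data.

23.35 kHz mod fs = 4.7 kHz.
4.7 kHz ≤ fs/2 = 9.325 kHz, appears at 4.7 kHz.

4.7 kHz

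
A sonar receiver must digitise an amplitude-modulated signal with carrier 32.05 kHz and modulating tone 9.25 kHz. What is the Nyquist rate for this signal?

82.6 kHz

AM sidebands sit at fc ± fm = 22.8 kHz and 41.3 kHz.
Highest-frequency component: 41.3 kHz.
Nyquist rate = 2 × 41.3 kHz = 82.6 kHz.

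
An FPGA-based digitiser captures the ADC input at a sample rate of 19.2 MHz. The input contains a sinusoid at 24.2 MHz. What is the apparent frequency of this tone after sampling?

24.2 MHz mod fs = 5 MHz.
5 MHz ≤ fs/2 = 9.6 MHz, appears at 5 MHz.

5 MHz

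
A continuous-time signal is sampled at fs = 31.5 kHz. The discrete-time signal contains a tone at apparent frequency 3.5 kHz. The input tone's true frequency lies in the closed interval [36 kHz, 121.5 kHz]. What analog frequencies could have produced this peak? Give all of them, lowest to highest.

Frequencies that alias to 3.5 kHz are k·fs ± 3.5 kHz for integer k ≥ 0.
k=0: 3.5 kHz.
k=1: 28 kHz, 35 kHz.
k=2: 59.5 kHz, 66.5 kHz.
k=3: 91 kHz, 98 kHz.
k=4: 122.5 kHz, 129.5 kHz.
Within [36 kHz, 121.5 kHz]: 59.5 kHz, 66.5 kHz, 91 kHz, 98 kHz.

59.5 kHz, 66.5 kHz, 91 kHz, 98 kHz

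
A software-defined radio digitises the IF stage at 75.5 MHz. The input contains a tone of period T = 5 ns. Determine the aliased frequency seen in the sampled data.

T = 5 ns → f = 1/T = 200 MHz.
200 MHz mod fs = 49 MHz.
49 MHz > fs/2 = 37.75 MHz, folds to fs − 49 MHz = 26.5 MHz.

26.5 MHz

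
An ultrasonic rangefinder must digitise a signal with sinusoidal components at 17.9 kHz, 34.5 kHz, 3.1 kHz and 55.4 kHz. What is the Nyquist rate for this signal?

Highest-frequency component: 55.4 kHz.
Nyquist rate = 2 × 55.4 kHz = 110.8 kHz.

110.8 kHz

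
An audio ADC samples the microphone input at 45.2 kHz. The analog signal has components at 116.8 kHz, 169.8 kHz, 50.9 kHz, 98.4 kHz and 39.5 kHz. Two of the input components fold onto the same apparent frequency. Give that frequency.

fs/2 = 22.6 kHz.
116.8 kHz mod fs = 26.4 kHz.
26.4 kHz > fs/2 = 22.6 kHz, folds to fs − 26.4 kHz = 18.8 kHz.
169.8 kHz mod fs = 34.2 kHz.
34.2 kHz > fs/2 = 22.6 kHz, folds to fs − 34.2 kHz = 11 kHz.
50.9 kHz mod fs = 5.7 kHz.
5.7 kHz ≤ fs/2 = 22.6 kHz, appears at 5.7 kHz.
98.4 kHz mod fs = 8 kHz.
8 kHz ≤ fs/2 = 22.6 kHz, appears at 8 kHz.
39.5 kHz > fs/2 = 22.6 kHz, folds to fs − 39.5 kHz = 5.7 kHz.
39.5 kHz and 50.9 kHz both map to 5.7 kHz.

5.7 kHz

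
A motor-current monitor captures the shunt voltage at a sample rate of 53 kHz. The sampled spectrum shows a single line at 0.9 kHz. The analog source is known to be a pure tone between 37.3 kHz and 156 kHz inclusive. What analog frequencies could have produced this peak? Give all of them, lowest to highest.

52.1 kHz, 53.9 kHz, 105.1 kHz, 106.9 kHz

Frequencies that alias to 0.9 kHz are k·fs ± 0.9 kHz for integer k ≥ 0.
k=0: 0.9 kHz.
k=1: 52.1 kHz, 53.9 kHz.
k=2: 105.1 kHz, 106.9 kHz.
k=3: 158.1 kHz, 159.9 kHz.
Within [37.3 kHz, 156 kHz]: 52.1 kHz, 53.9 kHz, 105.1 kHz, 106.9 kHz.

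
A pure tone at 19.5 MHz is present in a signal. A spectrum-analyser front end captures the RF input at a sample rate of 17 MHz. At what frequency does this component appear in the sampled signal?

19.5 MHz mod fs = 2.5 MHz.
2.5 MHz ≤ fs/2 = 8.5 MHz, appears at 2.5 MHz.

2.5 MHz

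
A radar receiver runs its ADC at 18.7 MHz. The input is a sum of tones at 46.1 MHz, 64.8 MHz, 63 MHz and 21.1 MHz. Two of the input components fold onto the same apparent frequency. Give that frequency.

8.7 MHz

fs/2 = 9.35 MHz.
46.1 MHz mod fs = 8.7 MHz.
8.7 MHz ≤ fs/2 = 9.35 MHz, appears at 8.7 MHz.
64.8 MHz mod fs = 8.7 MHz.
8.7 MHz ≤ fs/2 = 9.35 MHz, appears at 8.7 MHz.
63 MHz mod fs = 6.9 MHz.
6.9 MHz ≤ fs/2 = 9.35 MHz, appears at 6.9 MHz.
21.1 MHz mod fs = 2.4 MHz.
2.4 MHz ≤ fs/2 = 9.35 MHz, appears at 2.4 MHz.
46.1 MHz and 64.8 MHz both map to 8.7 MHz.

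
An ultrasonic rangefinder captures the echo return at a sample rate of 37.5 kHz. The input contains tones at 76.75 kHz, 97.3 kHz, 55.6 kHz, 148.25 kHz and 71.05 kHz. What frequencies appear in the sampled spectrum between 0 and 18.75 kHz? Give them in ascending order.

fs/2 = 18.75 kHz.
76.75 kHz mod fs = 1.75 kHz.
1.75 kHz ≤ fs/2 = 18.75 kHz, appears at 1.75 kHz.
97.3 kHz mod fs = 22.3 kHz.
22.3 kHz > fs/2 = 18.75 kHz, folds to fs − 22.3 kHz = 15.2 kHz.
55.6 kHz mod fs = 18.1 kHz.
18.1 kHz ≤ fs/2 = 18.75 kHz, appears at 18.1 kHz.
148.25 kHz mod fs = 35.75 kHz.
35.75 kHz > fs/2 = 18.75 kHz, folds to fs − 35.75 kHz = 1.75 kHz.
71.05 kHz mod fs = 33.55 kHz.
33.55 kHz > fs/2 = 18.75 kHz, folds to fs − 33.55 kHz = 3.95 kHz.
Distinct values: {1.75 kHz, 3.95 kHz, 15.2 kHz, 18.1 kHz}.

1.75 kHz, 3.95 kHz, 15.2 kHz, 18.1 kHz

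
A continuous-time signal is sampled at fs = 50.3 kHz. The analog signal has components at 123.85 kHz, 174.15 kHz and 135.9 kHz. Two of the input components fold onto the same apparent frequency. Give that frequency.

23.25 kHz

fs/2 = 25.15 kHz.
123.85 kHz mod fs = 23.25 kHz.
23.25 kHz ≤ fs/2 = 25.15 kHz, appears at 23.25 kHz.
174.15 kHz mod fs = 23.25 kHz.
23.25 kHz ≤ fs/2 = 25.15 kHz, appears at 23.25 kHz.
135.9 kHz mod fs = 35.3 kHz.
35.3 kHz > fs/2 = 25.15 kHz, folds to fs − 35.3 kHz = 15 kHz.
123.85 kHz and 174.15 kHz both map to 23.25 kHz.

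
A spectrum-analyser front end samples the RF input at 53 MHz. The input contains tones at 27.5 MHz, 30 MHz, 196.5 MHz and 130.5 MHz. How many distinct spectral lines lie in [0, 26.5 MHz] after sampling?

fs/2 = 26.5 MHz.
27.5 MHz > fs/2 = 26.5 MHz, folds to fs − 27.5 MHz = 25.5 MHz.
30 MHz > fs/2 = 26.5 MHz, folds to fs − 30 MHz = 23 MHz.
196.5 MHz mod fs = 37.5 MHz.
37.5 MHz > fs/2 = 26.5 MHz, folds to fs − 37.5 MHz = 15.5 MHz.
130.5 MHz mod fs = 24.5 MHz.
24.5 MHz ≤ fs/2 = 26.5 MHz, appears at 24.5 MHz.
Distinct values: {15.5 MHz, 23 MHz, 24.5 MHz, 25.5 MHz} → 4.

4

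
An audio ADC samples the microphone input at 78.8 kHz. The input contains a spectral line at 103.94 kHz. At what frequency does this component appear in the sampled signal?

25.14 kHz

103.94 kHz mod fs = 25.14 kHz.
25.14 kHz ≤ fs/2 = 39.4 kHz, appears at 25.14 kHz.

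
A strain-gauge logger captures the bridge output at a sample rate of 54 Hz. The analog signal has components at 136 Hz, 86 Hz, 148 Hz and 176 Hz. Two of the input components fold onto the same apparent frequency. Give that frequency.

14 Hz

fs/2 = 27 Hz.
136 Hz mod fs = 28 Hz.
28 Hz > fs/2 = 27 Hz, folds to fs − 28 Hz = 26 Hz.
86 Hz mod fs = 32 Hz.
32 Hz > fs/2 = 27 Hz, folds to fs − 32 Hz = 22 Hz.
148 Hz mod fs = 40 Hz.
40 Hz > fs/2 = 27 Hz, folds to fs − 40 Hz = 14 Hz.
176 Hz mod fs = 14 Hz.
14 Hz ≤ fs/2 = 27 Hz, appears at 14 Hz.
148 Hz and 176 Hz both map to 14 Hz.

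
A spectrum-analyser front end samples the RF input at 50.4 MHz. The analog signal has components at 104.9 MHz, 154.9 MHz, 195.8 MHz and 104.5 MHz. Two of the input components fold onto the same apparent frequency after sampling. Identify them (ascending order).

fs/2 = 25.2 MHz.
104.9 MHz mod fs = 4.1 MHz.
4.1 MHz ≤ fs/2 = 25.2 MHz, appears at 4.1 MHz.
154.9 MHz mod fs = 3.7 MHz.
3.7 MHz ≤ fs/2 = 25.2 MHz, appears at 3.7 MHz.
195.8 MHz mod fs = 44.6 MHz.
44.6 MHz > fs/2 = 25.2 MHz, folds to fs − 44.6 MHz = 5.8 MHz.
104.5 MHz mod fs = 3.7 MHz.
3.7 MHz ≤ fs/2 = 25.2 MHz, appears at 3.7 MHz.
104.5 MHz and 154.9 MHz both map to 3.7 MHz.

104.5 MHz, 154.9 MHz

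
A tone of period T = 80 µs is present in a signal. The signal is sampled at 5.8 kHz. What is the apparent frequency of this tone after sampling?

T = 80 µs → f = 1/T = 12.5 kHz.
12.5 kHz mod fs = 0.9 kHz.
0.9 kHz ≤ fs/2 = 2.9 kHz, appears at 0.9 kHz.

0.9 kHz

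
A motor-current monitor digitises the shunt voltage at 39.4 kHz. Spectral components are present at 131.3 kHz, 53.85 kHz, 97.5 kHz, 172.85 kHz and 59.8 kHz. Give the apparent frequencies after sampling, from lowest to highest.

fs/2 = 19.7 kHz.
131.3 kHz mod fs = 13.1 kHz.
13.1 kHz ≤ fs/2 = 19.7 kHz, appears at 13.1 kHz.
53.85 kHz mod fs = 14.45 kHz.
14.45 kHz ≤ fs/2 = 19.7 kHz, appears at 14.45 kHz.
97.5 kHz mod fs = 18.7 kHz.
18.7 kHz ≤ fs/2 = 19.7 kHz, appears at 18.7 kHz.
172.85 kHz mod fs = 15.25 kHz.
15.25 kHz ≤ fs/2 = 19.7 kHz, appears at 15.25 kHz.
59.8 kHz mod fs = 20.4 kHz.
20.4 kHz > fs/2 = 19.7 kHz, folds to fs − 20.4 kHz = 19 kHz.
Distinct values: {13.1 kHz, 14.45 kHz, 15.25 kHz, 18.7 kHz, 19 kHz}.

13.1 kHz, 14.45 kHz, 15.25 kHz, 18.7 kHz, 19 kHz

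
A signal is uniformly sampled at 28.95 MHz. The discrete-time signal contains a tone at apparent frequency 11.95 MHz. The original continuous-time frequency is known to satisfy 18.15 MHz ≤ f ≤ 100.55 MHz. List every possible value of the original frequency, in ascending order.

Frequencies that alias to 11.95 MHz are k·fs ± 11.95 MHz for integer k ≥ 0.
k=0: 11.95 MHz.
k=1: 17 MHz, 40.9 MHz.
k=2: 45.95 MHz, 69.85 MHz.
k=3: 74.9 MHz, 98.8 MHz.
k=4: 103.85 MHz, 127.75 MHz.
Within [18.15 MHz, 100.55 MHz]: 40.9 MHz, 45.95 MHz, 69.85 MHz, 74.9 MHz, 98.8 MHz.

40.9 MHz, 45.95 MHz, 69.85 MHz, 74.9 MHz, 98.8 MHz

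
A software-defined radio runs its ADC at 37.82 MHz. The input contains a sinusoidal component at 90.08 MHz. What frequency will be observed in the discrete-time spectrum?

14.44 MHz

90.08 MHz mod fs = 14.44 MHz.
14.44 MHz ≤ fs/2 = 18.91 MHz, appears at 14.44 MHz.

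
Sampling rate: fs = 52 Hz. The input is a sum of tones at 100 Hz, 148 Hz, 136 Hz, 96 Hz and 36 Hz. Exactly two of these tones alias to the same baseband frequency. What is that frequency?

8 Hz

fs/2 = 26 Hz.
100 Hz mod fs = 48 Hz.
48 Hz > fs/2 = 26 Hz, folds to fs − 48 Hz = 4 Hz.
148 Hz mod fs = 44 Hz.
44 Hz > fs/2 = 26 Hz, folds to fs − 44 Hz = 8 Hz.
136 Hz mod fs = 32 Hz.
32 Hz > fs/2 = 26 Hz, folds to fs − 32 Hz = 20 Hz.
96 Hz mod fs = 44 Hz.
44 Hz > fs/2 = 26 Hz, folds to fs − 44 Hz = 8 Hz.
36 Hz > fs/2 = 26 Hz, folds to fs − 36 Hz = 16 Hz.
96 Hz and 148 Hz both map to 8 Hz.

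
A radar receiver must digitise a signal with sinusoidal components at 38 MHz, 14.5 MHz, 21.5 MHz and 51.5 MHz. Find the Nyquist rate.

103 MHz

Highest-frequency component: 51.5 MHz.
Nyquist rate = 2 × 51.5 MHz = 103 MHz.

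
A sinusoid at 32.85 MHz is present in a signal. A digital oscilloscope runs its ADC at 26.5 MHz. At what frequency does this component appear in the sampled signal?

6.35 MHz

32.85 MHz mod fs = 6.35 MHz.
6.35 MHz ≤ fs/2 = 13.25 MHz, appears at 6.35 MHz.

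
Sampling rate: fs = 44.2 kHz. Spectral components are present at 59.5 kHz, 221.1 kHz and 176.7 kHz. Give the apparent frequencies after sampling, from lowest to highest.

0.1 kHz, 15.3 kHz

fs/2 = 22.1 kHz.
59.5 kHz mod fs = 15.3 kHz.
15.3 kHz ≤ fs/2 = 22.1 kHz, appears at 15.3 kHz.
221.1 kHz mod fs = 0.1 kHz.
0.1 kHz ≤ fs/2 = 22.1 kHz, appears at 0.1 kHz.
176.7 kHz mod fs = 44.1 kHz.
44.1 kHz > fs/2 = 22.1 kHz, folds to fs − 44.1 kHz = 0.1 kHz.
Distinct values: {0.1 kHz, 15.3 kHz}.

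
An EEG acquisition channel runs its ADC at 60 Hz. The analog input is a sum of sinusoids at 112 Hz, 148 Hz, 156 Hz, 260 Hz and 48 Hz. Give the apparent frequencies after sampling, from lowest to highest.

8 Hz, 12 Hz, 20 Hz, 24 Hz, 28 Hz

fs/2 = 30 Hz.
112 Hz mod fs = 52 Hz.
52 Hz > fs/2 = 30 Hz, folds to fs − 52 Hz = 8 Hz.
148 Hz mod fs = 28 Hz.
28 Hz ≤ fs/2 = 30 Hz, appears at 28 Hz.
156 Hz mod fs = 36 Hz.
36 Hz > fs/2 = 30 Hz, folds to fs − 36 Hz = 24 Hz.
260 Hz mod fs = 20 Hz.
20 Hz ≤ fs/2 = 30 Hz, appears at 20 Hz.
48 Hz > fs/2 = 30 Hz, folds to fs − 48 Hz = 12 Hz.
Distinct values: {8 Hz, 12 Hz, 20 Hz, 24 Hz, 28 Hz}.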